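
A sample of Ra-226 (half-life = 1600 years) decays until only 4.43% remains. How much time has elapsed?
t = t½ × log₂(N₀/N) = 7194 years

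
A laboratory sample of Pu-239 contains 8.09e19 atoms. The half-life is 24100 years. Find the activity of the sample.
A = λN = 2.327e15 decays/year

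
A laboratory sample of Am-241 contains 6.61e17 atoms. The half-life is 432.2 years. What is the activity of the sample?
A = λN = 1.06e15 decays/year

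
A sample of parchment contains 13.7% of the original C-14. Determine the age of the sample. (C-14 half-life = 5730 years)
Age = t½ × log₂(1/ratio) = 16430 years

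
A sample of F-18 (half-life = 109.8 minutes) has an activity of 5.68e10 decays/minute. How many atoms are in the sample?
N = A/λ = 8.998e12 atoms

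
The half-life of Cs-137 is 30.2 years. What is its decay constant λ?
λ = ln(2)/t½ = 0.02295 year⁻¹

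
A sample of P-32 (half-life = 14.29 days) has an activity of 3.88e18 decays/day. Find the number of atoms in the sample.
N = A/λ = 7.999e19 atoms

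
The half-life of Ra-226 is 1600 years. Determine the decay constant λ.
λ = ln(2)/t½ = 4.332e-4 year⁻¹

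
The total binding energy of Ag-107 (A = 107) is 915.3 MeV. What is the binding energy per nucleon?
B.E./A = 915.3/107 = 8.554 MeV/nucleon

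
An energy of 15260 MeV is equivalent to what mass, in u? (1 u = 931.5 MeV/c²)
m = E/c² = 16.38 u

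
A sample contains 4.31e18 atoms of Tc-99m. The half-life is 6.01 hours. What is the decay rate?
A = λN = 4.971e17 decays/hour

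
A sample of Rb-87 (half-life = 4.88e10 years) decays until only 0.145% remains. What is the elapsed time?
t = t½ × log₂(N₀/N) = 4.602e11 years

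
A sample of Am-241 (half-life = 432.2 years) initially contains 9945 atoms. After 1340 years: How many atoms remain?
N = N₀(1/2)^(t/t½) = 1160 atoms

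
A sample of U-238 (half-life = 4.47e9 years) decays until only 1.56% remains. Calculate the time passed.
t = t½ × log₂(N₀/N) = 2.683e10 years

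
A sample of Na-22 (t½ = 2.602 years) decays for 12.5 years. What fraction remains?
N/N₀ = (1/2)^(t/t½) = 0.0358 = 3.58%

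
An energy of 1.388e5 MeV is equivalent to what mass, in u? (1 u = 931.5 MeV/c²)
m = E/c² = 149 u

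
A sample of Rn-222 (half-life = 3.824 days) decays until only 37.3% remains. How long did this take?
t = t½ × log₂(N₀/N) = 5.441 days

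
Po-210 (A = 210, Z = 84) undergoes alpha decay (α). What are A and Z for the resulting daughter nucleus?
Daughter: A = 206, Z = 82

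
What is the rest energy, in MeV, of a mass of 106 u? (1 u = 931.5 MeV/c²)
E = mc² = 98740 MeV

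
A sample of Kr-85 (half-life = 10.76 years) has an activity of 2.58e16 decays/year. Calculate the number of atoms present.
N = A/λ = 4.005e17 atoms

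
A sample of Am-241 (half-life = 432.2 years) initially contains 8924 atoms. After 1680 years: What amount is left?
N = N₀(1/2)^(t/t½) = 603.2 atoms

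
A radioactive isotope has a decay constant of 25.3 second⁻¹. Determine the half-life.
t½ = ln(2)/λ = 0.0274 seconds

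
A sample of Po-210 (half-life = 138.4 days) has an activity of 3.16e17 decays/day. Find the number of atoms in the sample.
N = A/λ = 6.31e19 atoms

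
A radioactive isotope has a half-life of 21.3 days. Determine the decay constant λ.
λ = ln(2)/t½ = 0.03254 day⁻¹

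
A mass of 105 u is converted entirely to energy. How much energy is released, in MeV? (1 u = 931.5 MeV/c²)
E = mc² = 97810 MeV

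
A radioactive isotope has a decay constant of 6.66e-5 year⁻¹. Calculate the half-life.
t½ = ln(2)/λ = 10410 years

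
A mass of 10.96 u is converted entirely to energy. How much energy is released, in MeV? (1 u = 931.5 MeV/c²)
E = mc² = 10210 MeV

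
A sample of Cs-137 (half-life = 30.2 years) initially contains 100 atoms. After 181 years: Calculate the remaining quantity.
N = N₀(1/2)^(t/t½) = 1.57 atoms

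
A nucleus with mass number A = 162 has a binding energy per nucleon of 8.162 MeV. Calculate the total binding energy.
B.E. = 8.162 × 162 = 1322 MeV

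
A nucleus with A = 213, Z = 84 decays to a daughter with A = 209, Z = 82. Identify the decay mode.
ΔA = -4, ΔZ = -2 ⇒ alpha decay (α)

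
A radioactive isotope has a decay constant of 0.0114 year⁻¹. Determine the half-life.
t½ = ln(2)/λ = 60.8 years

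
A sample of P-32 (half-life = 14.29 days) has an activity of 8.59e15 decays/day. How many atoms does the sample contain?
N = A/λ = 1.771e17 atoms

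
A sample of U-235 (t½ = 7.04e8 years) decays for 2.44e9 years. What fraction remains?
N/N₀ = (1/2)^(t/t½) = 0.0905 = 9.05%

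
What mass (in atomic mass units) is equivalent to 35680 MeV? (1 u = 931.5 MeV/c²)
m = E/c² = 38.3 u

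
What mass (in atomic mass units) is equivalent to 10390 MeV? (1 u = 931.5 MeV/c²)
m = E/c² = 11.15 u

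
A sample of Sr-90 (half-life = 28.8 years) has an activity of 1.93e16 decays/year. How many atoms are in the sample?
N = A/λ = 8.019e17 atoms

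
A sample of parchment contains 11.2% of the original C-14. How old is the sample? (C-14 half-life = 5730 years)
Age = t½ × log₂(1/ratio) = 18100 years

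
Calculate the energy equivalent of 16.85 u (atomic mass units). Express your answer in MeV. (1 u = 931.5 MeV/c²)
E = mc² = 15700 MeV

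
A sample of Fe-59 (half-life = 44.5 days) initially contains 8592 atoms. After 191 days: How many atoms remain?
N = N₀(1/2)^(t/t½) = 438.6 atoms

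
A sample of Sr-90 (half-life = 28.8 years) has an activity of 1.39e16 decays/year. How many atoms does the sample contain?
N = A/λ = 5.775e17 atoms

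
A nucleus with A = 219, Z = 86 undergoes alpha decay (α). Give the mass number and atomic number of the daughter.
Daughter: A = 215, Z = 84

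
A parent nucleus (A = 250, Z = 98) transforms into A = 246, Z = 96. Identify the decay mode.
ΔA = -4, ΔZ = -2 ⇒ alpha decay (α)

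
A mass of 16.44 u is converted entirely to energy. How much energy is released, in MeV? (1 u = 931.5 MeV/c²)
E = mc² = 15310 MeV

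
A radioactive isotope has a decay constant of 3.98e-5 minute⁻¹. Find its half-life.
t½ = ln(2)/λ = 17420 minutes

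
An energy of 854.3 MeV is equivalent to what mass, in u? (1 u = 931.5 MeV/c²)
m = E/c² = 0.9171 u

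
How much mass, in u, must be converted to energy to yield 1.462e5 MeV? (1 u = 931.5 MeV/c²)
m = E/c² = 157 u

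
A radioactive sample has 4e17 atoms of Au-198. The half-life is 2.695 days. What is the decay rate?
A = λN = 1.029e17 decays/day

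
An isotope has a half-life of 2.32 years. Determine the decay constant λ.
λ = ln(2)/t½ = 0.2988 year⁻¹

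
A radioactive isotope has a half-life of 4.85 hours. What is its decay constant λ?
λ = ln(2)/t½ = 0.1429 hour⁻¹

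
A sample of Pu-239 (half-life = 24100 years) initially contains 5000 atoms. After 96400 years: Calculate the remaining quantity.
N = N₀(1/2)^(t/t½) = 312.5 atoms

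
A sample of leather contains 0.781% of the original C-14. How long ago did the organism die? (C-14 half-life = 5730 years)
Age = t½ × log₂(1/ratio) = 40110 years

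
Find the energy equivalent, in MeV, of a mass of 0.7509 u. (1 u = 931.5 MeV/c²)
E = mc² = 699.5 MeV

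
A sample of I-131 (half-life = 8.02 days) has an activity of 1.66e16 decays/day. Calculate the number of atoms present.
N = A/λ = 1.921e17 atoms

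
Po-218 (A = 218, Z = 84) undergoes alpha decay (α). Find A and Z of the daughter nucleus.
Daughter: A = 214, Z = 82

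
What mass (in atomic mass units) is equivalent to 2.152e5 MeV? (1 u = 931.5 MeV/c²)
m = E/c² = 231 u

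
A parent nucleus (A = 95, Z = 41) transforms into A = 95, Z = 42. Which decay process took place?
ΔA = 0, ΔZ = +1 ⇒ beta-minus decay (β⁻)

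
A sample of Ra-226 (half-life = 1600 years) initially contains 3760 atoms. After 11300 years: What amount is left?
N = N₀(1/2)^(t/t½) = 28.13 atoms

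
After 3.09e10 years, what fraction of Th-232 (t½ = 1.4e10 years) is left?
N/N₀ = (1/2)^(t/t½) = 0.2166 = 21.7%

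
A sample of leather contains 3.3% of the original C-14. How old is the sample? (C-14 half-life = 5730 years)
Age = t½ × log₂(1/ratio) = 28200 years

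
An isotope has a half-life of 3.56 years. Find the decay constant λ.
λ = ln(2)/t½ = 0.1947 year⁻¹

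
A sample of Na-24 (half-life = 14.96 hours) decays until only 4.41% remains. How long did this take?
t = t½ × log₂(N₀/N) = 67.37 hours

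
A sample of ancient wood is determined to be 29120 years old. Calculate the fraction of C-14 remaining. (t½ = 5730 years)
N/N₀ = (1/2)^(t/t½) = 0.02952 = 2.95%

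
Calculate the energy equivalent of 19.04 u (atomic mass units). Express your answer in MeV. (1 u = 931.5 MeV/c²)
E = mc² = 17740 MeV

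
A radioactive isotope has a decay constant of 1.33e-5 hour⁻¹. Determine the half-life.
t½ = ln(2)/λ = 52120 hours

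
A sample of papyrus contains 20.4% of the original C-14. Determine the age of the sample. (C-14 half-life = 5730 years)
Age = t½ × log₂(1/ratio) = 13140 years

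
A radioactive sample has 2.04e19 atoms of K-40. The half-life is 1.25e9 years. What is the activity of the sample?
A = λN = 1.131e10 decays/year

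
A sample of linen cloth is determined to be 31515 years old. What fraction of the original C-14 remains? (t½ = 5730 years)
N/N₀ = (1/2)^(t/t½) = 0.0221 = 2.21%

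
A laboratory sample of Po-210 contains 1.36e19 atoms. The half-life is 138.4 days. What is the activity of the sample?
A = λN = 6.811e16 decays/day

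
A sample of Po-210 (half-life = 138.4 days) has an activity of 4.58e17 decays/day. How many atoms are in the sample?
N = A/λ = 9.145e19 atoms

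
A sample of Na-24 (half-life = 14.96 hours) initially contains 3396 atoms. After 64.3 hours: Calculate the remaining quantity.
N = N₀(1/2)^(t/t½) = 172.6 atoms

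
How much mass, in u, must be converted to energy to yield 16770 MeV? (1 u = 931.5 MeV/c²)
m = E/c² = 18 u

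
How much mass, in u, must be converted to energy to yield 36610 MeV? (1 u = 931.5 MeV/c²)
m = E/c² = 39.3 u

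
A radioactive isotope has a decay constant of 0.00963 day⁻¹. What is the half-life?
t½ = ln(2)/λ = 71.98 days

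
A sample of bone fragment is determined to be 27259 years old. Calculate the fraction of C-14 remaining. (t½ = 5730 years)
N/N₀ = (1/2)^(t/t½) = 0.03698 = 3.7%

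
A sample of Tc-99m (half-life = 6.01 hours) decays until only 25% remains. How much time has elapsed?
t = t½ × log₂(N₀/N) = 12.02 hours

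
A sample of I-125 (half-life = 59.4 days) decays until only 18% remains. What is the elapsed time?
t = t½ × log₂(N₀/N) = 147 days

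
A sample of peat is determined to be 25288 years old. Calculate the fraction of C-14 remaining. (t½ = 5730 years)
N/N₀ = (1/2)^(t/t½) = 0.04693 = 4.69%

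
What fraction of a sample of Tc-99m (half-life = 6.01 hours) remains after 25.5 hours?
N/N₀ = (1/2)^(t/t½) = 0.05281 = 5.28%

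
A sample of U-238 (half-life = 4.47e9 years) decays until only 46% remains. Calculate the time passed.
t = t½ × log₂(N₀/N) = 5.008e9 years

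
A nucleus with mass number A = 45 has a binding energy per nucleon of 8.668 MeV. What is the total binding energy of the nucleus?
B.E. = 8.668 × 45 = 390.1 MeV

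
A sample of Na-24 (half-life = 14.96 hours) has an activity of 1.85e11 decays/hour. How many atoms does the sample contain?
N = A/λ = 3.993e12 atoms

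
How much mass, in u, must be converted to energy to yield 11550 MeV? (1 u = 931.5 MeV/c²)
m = E/c² = 12.4 u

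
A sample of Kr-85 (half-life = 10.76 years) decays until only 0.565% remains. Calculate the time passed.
t = t½ × log₂(N₀/N) = 80.35 years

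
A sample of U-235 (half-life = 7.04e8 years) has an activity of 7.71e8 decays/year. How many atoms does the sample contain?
N = A/λ = 7.831e17 atoms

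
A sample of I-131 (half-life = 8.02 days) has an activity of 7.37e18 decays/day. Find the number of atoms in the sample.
N = A/λ = 8.527e19 atoms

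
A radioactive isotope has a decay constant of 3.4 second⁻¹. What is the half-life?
t½ = ln(2)/λ = 0.2039 seconds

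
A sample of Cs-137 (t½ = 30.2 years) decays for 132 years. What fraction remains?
N/N₀ = (1/2)^(t/t½) = 0.04833 = 4.83%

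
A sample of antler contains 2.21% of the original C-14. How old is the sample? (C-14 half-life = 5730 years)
Age = t½ × log₂(1/ratio) = 31510 years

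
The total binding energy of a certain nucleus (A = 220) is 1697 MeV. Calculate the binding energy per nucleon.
B.E./A = 1697/220 = 7.714 MeV/nucleon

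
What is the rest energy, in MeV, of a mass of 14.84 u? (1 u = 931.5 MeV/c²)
E = mc² = 13820 MeV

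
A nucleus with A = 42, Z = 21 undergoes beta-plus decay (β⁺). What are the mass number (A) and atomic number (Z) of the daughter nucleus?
Daughter: A = 42, Z = 20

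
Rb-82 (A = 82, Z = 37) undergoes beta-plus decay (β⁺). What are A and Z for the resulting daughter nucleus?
Daughter: A = 82, Z = 36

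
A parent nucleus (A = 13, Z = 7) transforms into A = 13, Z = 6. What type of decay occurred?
ΔA = 0, ΔZ = -1 ⇒ beta-plus decay (β⁺) or electron capture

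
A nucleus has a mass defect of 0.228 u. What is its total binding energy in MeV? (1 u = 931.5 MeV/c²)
B.E. = Δm × 931.5 = 212.4 MeV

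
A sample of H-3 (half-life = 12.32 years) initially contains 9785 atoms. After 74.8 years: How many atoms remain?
N = N₀(1/2)^(t/t½) = 145.5 atoms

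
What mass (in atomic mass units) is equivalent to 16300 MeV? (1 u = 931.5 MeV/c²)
m = E/c² = 17.5 u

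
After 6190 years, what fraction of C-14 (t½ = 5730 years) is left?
N/N₀ = (1/2)^(t/t½) = 0.4729 = 47.3%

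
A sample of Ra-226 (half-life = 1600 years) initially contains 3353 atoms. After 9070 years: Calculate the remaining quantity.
N = N₀(1/2)^(t/t½) = 65.91 atoms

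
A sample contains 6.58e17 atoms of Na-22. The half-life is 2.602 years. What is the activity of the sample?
A = λN = 1.753e17 decays/year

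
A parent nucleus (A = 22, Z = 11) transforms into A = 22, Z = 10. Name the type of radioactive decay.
ΔA = 0, ΔZ = -1 ⇒ beta-plus decay (β⁺) or electron capture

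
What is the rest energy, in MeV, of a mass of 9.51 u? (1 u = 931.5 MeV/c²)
E = mc² = 8859 MeV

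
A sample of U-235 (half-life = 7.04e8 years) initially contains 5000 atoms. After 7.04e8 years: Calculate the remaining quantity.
N = N₀(1/2)^(t/t½) = 2500 atoms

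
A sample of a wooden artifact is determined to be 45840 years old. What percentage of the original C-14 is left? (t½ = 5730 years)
N/N₀ = (1/2)^(t/t½) = 0.003906 = 0.391%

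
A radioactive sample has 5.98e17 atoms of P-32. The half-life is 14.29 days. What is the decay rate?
A = λN = 2.901e16 decays/day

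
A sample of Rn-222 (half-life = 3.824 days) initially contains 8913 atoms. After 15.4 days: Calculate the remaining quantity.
N = N₀(1/2)^(t/t½) = 546.7 atoms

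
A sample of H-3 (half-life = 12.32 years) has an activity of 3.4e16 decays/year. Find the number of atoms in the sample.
N = A/λ = 6.043e17 atoms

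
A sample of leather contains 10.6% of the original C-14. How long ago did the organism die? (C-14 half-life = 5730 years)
Age = t½ × log₂(1/ratio) = 18550 years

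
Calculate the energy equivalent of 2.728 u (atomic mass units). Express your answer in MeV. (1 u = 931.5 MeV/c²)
E = mc² = 2541 MeV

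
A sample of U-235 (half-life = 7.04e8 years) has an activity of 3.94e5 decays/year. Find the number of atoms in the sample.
N = A/λ = 4.002e14 atoms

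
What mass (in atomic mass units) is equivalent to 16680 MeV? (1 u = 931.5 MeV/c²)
m = E/c² = 17.91 u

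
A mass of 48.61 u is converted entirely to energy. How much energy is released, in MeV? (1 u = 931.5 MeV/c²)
E = mc² = 45280 MeV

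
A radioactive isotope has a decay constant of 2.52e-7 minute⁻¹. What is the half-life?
t½ = ln(2)/λ = 2.751e6 minutes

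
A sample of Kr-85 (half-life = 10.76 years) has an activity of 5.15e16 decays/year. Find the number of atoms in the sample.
N = A/λ = 7.995e17 atoms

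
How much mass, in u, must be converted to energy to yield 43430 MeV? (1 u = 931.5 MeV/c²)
m = E/c² = 46.62 u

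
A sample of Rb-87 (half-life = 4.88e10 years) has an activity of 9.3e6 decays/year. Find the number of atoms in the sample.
N = A/λ = 6.548e17 atoms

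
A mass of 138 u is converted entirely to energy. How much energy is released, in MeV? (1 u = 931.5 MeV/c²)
E = mc² = 1.285e5 MeV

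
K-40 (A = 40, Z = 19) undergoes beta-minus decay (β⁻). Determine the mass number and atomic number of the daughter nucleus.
Daughter: A = 40, Z = 20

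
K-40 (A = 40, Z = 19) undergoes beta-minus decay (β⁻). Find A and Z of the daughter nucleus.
Daughter: A = 40, Z = 20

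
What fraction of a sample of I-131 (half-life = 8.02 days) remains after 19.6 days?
N/N₀ = (1/2)^(t/t½) = 0.1838 = 18.4%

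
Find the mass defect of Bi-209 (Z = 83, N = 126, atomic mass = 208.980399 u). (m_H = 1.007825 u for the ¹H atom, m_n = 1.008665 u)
Δm = Z·m_H + N·m_n − M = 1.761 u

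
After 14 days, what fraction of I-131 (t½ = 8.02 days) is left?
N/N₀ = (1/2)^(t/t½) = 0.2982 = 29.8%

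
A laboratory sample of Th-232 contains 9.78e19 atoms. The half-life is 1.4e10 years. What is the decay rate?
A = λN = 4.842e9 decays/year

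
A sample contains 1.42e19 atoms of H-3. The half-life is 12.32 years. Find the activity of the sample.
A = λN = 7.989e17 decays/year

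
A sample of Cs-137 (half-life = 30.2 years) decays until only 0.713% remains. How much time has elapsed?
t = t½ × log₂(N₀/N) = 215.4 years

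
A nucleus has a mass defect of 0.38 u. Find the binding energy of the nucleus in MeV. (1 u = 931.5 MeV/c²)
B.E. = Δm × 931.5 = 354 MeV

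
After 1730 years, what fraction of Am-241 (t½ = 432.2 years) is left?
N/N₀ = (1/2)^(t/t½) = 0.06238 = 6.24%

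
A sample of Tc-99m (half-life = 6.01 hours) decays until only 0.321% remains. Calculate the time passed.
t = t½ × log₂(N₀/N) = 49.78 hours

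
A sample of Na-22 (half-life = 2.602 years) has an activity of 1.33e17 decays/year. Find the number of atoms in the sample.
N = A/λ = 4.993e17 atoms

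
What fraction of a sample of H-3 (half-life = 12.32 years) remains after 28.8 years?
N/N₀ = (1/2)^(t/t½) = 0.1978 = 19.8%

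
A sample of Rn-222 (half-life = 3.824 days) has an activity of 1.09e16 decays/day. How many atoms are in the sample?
N = A/λ = 6.013e16 atoms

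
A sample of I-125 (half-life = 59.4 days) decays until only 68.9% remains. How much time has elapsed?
t = t½ × log₂(N₀/N) = 31.92 days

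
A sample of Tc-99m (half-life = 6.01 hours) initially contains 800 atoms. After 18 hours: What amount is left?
N = N₀(1/2)^(t/t½) = 100.3 atoms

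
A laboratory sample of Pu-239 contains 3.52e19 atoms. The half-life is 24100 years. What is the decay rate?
A = λN = 1.012e15 decays/year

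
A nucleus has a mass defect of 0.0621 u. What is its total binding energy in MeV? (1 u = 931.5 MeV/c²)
B.E. = Δm × 931.5 = 57.85 MeV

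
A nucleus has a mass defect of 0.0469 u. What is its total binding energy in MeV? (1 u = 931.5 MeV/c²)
B.E. = Δm × 931.5 = 43.69 MeV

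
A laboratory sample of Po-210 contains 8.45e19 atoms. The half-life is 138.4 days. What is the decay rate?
A = λN = 4.232e17 decays/day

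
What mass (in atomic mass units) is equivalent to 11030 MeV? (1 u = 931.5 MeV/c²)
m = E/c² = 11.84 u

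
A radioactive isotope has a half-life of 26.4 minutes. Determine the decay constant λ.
λ = ln(2)/t½ = 0.02626 minute⁻¹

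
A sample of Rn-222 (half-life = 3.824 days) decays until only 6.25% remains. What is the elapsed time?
t = t½ × log₂(N₀/N) = 15.3 days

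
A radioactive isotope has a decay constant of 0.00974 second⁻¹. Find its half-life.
t½ = ln(2)/λ = 71.17 seconds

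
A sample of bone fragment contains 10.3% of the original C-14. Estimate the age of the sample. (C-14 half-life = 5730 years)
Age = t½ × log₂(1/ratio) = 18790 years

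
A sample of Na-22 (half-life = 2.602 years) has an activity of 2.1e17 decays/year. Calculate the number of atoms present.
N = A/λ = 7.883e17 atoms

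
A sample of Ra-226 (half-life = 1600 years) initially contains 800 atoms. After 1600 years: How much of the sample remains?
N = N₀(1/2)^(t/t½) = 400 atoms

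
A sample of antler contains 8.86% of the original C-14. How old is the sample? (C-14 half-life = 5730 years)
Age = t½ × log₂(1/ratio) = 20040 years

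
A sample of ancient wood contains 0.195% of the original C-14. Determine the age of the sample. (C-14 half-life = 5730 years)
Age = t½ × log₂(1/ratio) = 51580 years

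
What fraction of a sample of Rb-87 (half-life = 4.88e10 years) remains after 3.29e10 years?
N/N₀ = (1/2)^(t/t½) = 0.6267 = 62.7%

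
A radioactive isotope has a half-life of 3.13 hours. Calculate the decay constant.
λ = ln(2)/t½ = 0.2215 hour⁻¹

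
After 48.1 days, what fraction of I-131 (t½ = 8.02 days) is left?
N/N₀ = (1/2)^(t/t½) = 0.01565 = 1.57%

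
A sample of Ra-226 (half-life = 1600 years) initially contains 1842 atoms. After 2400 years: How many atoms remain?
N = N₀(1/2)^(t/t½) = 651.2 atoms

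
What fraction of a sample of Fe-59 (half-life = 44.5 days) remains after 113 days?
N/N₀ = (1/2)^(t/t½) = 0.172 = 17.2%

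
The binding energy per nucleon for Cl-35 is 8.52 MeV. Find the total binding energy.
B.E. = 8.52 × 35 = 298.2 MeV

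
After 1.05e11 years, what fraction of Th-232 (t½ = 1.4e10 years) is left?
N/N₀ = (1/2)^(t/t½) = 0.005524 = 0.552%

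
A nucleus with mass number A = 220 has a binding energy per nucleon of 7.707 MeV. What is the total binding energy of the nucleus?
B.E. = 7.707 × 220 = 1696 MeV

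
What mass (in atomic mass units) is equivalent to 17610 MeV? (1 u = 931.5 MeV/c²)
m = E/c² = 18.9 u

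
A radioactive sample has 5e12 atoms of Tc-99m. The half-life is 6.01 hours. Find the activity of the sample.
A = λN = 5.767e11 decays/hour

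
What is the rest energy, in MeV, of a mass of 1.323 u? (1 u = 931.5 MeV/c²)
E = mc² = 1232 MeV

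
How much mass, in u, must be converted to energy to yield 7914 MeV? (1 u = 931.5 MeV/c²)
m = E/c² = 8.496 u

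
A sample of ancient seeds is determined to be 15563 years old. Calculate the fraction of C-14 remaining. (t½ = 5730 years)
N/N₀ = (1/2)^(t/t½) = 0.1522 = 15.2%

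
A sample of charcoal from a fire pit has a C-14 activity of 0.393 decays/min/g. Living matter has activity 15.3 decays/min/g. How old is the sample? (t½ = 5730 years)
Age = t½ × log₂(A₀/A) = 30270 years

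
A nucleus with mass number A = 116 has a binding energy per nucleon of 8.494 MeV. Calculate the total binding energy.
B.E. = 8.494 × 116 = 985.3 MeV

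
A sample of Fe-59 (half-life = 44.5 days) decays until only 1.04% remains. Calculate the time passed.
t = t½ × log₂(N₀/N) = 293.1 days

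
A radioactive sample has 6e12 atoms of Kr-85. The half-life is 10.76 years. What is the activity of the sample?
A = λN = 3.865e11 decays/year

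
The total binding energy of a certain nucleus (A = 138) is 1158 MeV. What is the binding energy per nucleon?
B.E./A = 1158/138 = 8.391 MeV/nucleon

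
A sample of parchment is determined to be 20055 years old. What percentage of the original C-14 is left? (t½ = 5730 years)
N/N₀ = (1/2)^(t/t½) = 0.08839 = 8.84%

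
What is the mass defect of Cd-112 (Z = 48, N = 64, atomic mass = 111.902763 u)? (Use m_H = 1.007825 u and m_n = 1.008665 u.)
Δm = Z·m_H + N·m_n − M = 1.027 u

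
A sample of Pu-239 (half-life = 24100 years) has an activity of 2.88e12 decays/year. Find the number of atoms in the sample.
N = A/λ = 1.001e17 atoms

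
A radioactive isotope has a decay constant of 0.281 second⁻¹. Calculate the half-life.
t½ = ln(2)/λ = 2.467 seconds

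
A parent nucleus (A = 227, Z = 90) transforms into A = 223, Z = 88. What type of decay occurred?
ΔA = -4, ΔZ = -2 ⇒ alpha decay (α)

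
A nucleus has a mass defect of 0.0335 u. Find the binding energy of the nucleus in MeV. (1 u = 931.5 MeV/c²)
B.E. = Δm × 931.5 = 31.21 MeV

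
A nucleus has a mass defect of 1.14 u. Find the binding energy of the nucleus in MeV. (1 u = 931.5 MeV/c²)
B.E. = Δm × 931.5 = 1062 MeV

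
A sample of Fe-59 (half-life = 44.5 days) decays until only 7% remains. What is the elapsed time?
t = t½ × log₂(N₀/N) = 170.7 days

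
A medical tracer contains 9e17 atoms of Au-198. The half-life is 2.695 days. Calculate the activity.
A = λN = 2.315e17 decays/day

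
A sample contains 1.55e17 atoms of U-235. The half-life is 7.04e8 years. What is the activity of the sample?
A = λN = 1.526e8 decays/year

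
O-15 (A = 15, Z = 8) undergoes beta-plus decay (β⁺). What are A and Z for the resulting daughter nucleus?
Daughter: A = 15, Z = 7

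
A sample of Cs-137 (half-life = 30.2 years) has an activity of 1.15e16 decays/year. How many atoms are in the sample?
N = A/λ = 5.01e17 atoms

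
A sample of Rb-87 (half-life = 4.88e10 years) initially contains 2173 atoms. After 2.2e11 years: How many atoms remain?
N = N₀(1/2)^(t/t½) = 95.49 atoms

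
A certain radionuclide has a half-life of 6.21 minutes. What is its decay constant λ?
λ = ln(2)/t½ = 0.1116 minute⁻¹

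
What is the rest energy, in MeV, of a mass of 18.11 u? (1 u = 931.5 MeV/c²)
E = mc² = 16870 MeV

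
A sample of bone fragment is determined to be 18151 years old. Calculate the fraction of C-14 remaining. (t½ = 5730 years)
N/N₀ = (1/2)^(t/t½) = 0.1113 = 11.1%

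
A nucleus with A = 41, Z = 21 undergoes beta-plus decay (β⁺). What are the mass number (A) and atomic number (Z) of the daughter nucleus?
Daughter: A = 41, Z = 20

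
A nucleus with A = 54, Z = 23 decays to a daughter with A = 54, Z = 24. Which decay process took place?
ΔA = 0, ΔZ = +1 ⇒ beta-minus decay (β⁻)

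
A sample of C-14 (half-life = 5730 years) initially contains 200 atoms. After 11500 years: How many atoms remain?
N = N₀(1/2)^(t/t½) = 49.76 atoms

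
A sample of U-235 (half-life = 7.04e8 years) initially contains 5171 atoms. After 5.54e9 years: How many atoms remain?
N = N₀(1/2)^(t/t½) = 22.11 atoms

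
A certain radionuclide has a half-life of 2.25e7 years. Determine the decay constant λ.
λ = ln(2)/t½ = 3.081e-8 year⁻¹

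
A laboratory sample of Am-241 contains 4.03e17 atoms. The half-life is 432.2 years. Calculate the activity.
A = λN = 6.463e14 decays/year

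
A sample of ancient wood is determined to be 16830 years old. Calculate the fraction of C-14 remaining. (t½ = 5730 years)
N/N₀ = (1/2)^(t/t½) = 0.1306 = 13.1%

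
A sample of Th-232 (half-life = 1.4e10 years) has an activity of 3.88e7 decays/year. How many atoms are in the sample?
N = A/λ = 7.837e17 atoms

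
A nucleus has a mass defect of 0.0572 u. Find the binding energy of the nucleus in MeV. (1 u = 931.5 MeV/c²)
B.E. = Δm × 931.5 = 53.28 MeV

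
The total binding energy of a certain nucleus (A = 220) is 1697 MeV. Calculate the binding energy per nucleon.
B.E./A = 1697/220 = 7.714 MeV/nucleon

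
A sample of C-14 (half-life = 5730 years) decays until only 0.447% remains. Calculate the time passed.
t = t½ × log₂(N₀/N) = 44730 years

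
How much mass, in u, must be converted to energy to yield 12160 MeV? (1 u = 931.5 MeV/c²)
m = E/c² = 13.05 u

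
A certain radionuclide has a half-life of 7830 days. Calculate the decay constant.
λ = ln(2)/t½ = 8.852e-5 day⁻¹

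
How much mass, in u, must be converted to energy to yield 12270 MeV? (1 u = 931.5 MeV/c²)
m = E/c² = 13.17 u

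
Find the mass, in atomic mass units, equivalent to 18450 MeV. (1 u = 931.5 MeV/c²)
m = E/c² = 19.81 u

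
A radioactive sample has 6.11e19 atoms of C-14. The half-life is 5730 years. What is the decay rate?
A = λN = 7.391e15 decays/year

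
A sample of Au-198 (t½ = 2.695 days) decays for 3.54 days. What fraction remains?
N/N₀ = (1/2)^(t/t½) = 0.4023 = 40.2%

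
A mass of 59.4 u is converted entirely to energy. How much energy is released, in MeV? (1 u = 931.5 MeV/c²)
E = mc² = 55330 MeV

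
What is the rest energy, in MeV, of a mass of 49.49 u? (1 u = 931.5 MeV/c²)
E = mc² = 46100 MeV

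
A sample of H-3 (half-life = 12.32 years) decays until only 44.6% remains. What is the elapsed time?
t = t½ × log₂(N₀/N) = 14.35 years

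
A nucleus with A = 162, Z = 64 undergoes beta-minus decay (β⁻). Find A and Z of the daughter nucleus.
Daughter: A = 162, Z = 65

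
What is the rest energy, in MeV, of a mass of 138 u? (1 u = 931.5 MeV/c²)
E = mc² = 1.285e5 MeV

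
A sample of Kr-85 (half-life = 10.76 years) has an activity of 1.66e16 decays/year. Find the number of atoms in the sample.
N = A/λ = 2.577e17 atoms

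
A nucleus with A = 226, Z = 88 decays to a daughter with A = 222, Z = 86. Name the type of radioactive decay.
ΔA = -4, ΔZ = -2 ⇒ alpha decay (α)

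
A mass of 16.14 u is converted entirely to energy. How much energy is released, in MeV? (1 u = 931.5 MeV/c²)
E = mc² = 15030 MeV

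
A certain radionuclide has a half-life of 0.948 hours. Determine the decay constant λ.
λ = ln(2)/t½ = 0.7312 hour⁻¹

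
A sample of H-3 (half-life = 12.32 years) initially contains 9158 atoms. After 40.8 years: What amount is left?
N = N₀(1/2)^(t/t½) = 922.3 atoms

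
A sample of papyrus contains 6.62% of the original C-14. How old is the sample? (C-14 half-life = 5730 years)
Age = t½ × log₂(1/ratio) = 22440 years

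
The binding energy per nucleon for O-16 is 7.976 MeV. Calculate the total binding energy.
B.E. = 7.976 × 16 = 127.6 MeV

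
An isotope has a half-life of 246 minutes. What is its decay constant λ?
λ = ln(2)/t½ = 0.002818 minute⁻¹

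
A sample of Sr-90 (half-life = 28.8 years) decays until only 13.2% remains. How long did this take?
t = t½ × log₂(N₀/N) = 84.14 years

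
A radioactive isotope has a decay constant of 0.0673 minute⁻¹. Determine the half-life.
t½ = ln(2)/λ = 10.3 minutes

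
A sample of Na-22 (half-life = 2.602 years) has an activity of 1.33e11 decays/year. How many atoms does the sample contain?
N = A/λ = 4.993e11 atoms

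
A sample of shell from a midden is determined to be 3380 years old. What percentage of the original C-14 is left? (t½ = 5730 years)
N/N₀ = (1/2)^(t/t½) = 0.6644 = 66.4%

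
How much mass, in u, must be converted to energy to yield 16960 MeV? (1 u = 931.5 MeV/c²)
m = E/c² = 18.21 u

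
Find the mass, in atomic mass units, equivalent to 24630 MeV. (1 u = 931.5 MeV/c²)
m = E/c² = 26.44 u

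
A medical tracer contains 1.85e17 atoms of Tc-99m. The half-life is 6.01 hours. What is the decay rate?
A = λN = 2.134e16 decays/hour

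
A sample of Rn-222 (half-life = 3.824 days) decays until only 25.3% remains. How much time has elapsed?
t = t½ × log₂(N₀/N) = 7.582 days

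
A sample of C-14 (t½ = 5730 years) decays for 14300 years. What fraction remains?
N/N₀ = (1/2)^(t/t½) = 0.1773 = 17.7%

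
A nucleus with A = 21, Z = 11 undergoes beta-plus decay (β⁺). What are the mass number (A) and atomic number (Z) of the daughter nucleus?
Daughter: A = 21, Z = 10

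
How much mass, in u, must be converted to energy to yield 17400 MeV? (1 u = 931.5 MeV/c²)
m = E/c² = 18.68 u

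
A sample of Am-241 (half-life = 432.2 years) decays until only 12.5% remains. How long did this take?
t = t½ × log₂(N₀/N) = 1297 years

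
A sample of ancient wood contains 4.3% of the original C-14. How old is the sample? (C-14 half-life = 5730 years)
Age = t½ × log₂(1/ratio) = 26010 years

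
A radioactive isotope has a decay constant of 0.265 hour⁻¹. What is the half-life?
t½ = ln(2)/λ = 2.616 hours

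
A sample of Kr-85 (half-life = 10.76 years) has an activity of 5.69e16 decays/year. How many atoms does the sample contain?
N = A/λ = 8.833e17 atoms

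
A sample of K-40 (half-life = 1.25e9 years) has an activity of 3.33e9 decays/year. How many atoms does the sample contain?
N = A/λ = 6.005e18 atoms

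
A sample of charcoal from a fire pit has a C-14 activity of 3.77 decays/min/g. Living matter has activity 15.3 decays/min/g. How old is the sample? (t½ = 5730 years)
Age = t½ × log₂(A₀/A) = 11580 years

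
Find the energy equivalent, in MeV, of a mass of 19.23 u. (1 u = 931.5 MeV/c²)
E = mc² = 17910 MeV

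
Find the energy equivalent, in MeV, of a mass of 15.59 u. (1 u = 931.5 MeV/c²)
E = mc² = 14520 MeV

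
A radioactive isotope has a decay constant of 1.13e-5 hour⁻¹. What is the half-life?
t½ = ln(2)/λ = 61340 hours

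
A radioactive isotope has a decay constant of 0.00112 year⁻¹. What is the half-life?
t½ = ln(2)/λ = 618.9 years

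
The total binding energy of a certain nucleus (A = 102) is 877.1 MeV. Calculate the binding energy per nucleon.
B.E./A = 877.1/102 = 8.599 MeV/nucleon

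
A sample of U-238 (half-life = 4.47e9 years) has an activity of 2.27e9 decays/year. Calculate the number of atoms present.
N = A/λ = 1.464e19 atoms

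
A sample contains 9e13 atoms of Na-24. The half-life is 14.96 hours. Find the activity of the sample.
A = λN = 4.17e12 decays/hour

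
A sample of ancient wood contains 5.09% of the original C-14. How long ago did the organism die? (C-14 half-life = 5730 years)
Age = t½ × log₂(1/ratio) = 24620 years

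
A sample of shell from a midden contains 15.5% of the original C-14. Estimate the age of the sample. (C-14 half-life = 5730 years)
Age = t½ × log₂(1/ratio) = 15410 years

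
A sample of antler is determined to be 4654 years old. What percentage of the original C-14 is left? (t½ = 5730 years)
N/N₀ = (1/2)^(t/t½) = 0.5695 = 57%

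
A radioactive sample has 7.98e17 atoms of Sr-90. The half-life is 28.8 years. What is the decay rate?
A = λN = 1.921e16 decays/year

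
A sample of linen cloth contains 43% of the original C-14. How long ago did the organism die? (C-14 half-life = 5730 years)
Age = t½ × log₂(1/ratio) = 6977 years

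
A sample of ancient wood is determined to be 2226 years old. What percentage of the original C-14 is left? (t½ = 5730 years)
N/N₀ = (1/2)^(t/t½) = 0.7639 = 76.4%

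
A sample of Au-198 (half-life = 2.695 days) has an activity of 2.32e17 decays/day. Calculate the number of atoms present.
N = A/λ = 9.02e17 atoms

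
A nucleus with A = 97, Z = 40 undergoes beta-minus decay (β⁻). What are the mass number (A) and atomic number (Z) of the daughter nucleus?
Daughter: A = 97, Z = 41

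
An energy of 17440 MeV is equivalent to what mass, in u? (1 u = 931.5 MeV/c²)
m = E/c² = 18.72 u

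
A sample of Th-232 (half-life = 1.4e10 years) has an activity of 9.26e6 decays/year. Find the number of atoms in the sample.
N = A/λ = 1.87e17 atoms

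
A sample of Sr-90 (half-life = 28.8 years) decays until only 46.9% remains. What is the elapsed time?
t = t½ × log₂(N₀/N) = 31.46 years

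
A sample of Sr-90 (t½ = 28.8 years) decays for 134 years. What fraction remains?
N/N₀ = (1/2)^(t/t½) = 0.03975 = 3.98%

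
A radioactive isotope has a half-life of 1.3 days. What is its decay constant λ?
λ = ln(2)/t½ = 0.5332 day⁻¹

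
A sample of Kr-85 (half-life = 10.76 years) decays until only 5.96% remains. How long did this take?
t = t½ × log₂(N₀/N) = 43.78 years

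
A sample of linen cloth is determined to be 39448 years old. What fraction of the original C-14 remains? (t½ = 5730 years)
N/N₀ = (1/2)^(t/t½) = 0.008464 = 0.846%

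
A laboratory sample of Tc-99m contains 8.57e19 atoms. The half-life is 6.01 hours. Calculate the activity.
A = λN = 9.884e18 decays/hour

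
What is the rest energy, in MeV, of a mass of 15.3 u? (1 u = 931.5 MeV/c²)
E = mc² = 14250 MeV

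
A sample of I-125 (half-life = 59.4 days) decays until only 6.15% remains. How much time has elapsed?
t = t½ × log₂(N₀/N) = 239 days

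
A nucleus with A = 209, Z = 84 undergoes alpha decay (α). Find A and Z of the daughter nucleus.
Daughter: A = 205, Z = 82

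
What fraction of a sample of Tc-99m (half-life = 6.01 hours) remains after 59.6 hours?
N/N₀ = (1/2)^(t/t½) = 0.001035 = 0.103%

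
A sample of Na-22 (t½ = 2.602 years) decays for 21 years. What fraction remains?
N/N₀ = (1/2)^(t/t½) = 0.003719 = 0.372%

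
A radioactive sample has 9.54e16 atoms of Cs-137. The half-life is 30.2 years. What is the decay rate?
A = λN = 2.19e15 decays/year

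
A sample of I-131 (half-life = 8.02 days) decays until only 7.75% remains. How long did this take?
t = t½ × log₂(N₀/N) = 29.59 days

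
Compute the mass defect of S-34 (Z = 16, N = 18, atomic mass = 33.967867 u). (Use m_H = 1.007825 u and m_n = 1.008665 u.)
Δm = Z·m_H + N·m_n − M = 0.3133 u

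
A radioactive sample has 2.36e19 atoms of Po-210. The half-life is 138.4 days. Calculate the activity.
A = λN = 1.182e17 decays/day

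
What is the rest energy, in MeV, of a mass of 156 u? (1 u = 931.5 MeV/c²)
E = mc² = 1.453e5 MeV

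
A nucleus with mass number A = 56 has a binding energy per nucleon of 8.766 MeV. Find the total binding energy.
B.E. = 8.766 × 56 = 490.9 MeV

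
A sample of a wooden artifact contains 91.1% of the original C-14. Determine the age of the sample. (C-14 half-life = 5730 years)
Age = t½ × log₂(1/ratio) = 770.6 years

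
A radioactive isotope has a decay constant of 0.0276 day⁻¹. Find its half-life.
t½ = ln(2)/λ = 25.11 days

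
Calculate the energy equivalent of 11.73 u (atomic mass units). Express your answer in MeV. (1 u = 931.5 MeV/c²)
E = mc² = 10930 MeV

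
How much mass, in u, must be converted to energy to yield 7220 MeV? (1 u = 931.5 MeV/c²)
m = E/c² = 7.751 u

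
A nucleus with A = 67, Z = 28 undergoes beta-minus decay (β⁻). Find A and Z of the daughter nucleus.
Daughter: A = 67, Z = 29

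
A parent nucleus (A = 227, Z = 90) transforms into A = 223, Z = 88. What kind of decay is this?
ΔA = -4, ΔZ = -2 ⇒ alpha decay (α)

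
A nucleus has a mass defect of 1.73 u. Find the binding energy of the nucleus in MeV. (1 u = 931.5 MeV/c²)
B.E. = Δm × 931.5 = 1611 MeV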